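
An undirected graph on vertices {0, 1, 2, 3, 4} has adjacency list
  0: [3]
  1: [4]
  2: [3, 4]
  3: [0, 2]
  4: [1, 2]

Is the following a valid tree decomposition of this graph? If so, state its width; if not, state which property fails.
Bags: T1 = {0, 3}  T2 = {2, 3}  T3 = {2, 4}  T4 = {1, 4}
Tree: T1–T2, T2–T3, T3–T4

Every vertex of G appears in some bag (union = {0, 1, 2, 3, 4}); every edge is covered by a bag; and for each vertex v the set of bags containing v is connected in the bag tree. The decomposition is therefore valid. The largest bag has 2 vertices, so the width is 1.

Yes; width 1.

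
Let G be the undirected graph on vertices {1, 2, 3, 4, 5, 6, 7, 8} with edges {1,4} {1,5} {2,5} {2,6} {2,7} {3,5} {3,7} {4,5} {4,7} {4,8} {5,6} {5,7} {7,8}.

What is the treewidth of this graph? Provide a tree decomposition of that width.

Every bag has size at most 3, so the width is 3 − 1 = 2 and tw(G) ≤ 2. For the lower bound, the 3 vertices {4, 7, 8} are pairwise adjacent, and any tree decomposition puts a clique entirely inside one bag — forcing width ≥ 2. Therefore the treewidth is 2.

Treewidth 2.
One optimal decomposition is:
Bags: B1 = {1, 4, 5}  B2 = {4, 5, 7}  B3 = {2, 5, 7}  B4 = {2, 5, 6}  B5 = {4, 7, 8}  B6 = {3, 5, 7}
Tree: B1–B2, B2–B3, B3–B4, B2–B5, B3–B6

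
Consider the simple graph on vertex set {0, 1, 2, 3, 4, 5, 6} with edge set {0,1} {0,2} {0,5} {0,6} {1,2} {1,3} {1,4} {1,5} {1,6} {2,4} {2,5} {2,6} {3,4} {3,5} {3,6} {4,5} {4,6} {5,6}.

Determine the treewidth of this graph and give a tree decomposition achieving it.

The largest bag has 5 vertices, giving width 4; this decomposition certifies tw(G) ≤ 4. For the lower bound, the 5 vertices {0, 1, 2, 5, 6} are pairwise adjacent, and any tree decomposition puts a clique entirely inside one bag — forcing width ≥ 4. Therefore the treewidth is 4.

Treewidth 4.
Bags: B1 = {0, 1, 2, 5, 6}  B2 = {1, 2, 4, 5, 6}  B3 = {1, 3, 4, 5, 6}
Tree: B1–B2, B2–B3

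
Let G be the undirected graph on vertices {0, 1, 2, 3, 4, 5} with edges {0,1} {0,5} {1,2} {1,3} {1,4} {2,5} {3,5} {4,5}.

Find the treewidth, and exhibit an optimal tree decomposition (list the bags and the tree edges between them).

Each bag holds 3 vertices, so the decomposition has width 2, which upper-bounds the treewidth. Since 1–0–5–3–1 is a cycle in G, G is not acyclic. Forests are exactly the graphs of treewidth ≤ 1, so tw(G) ≥ 2. Combining the bounds, tw(G) = 2.

Treewidth 2.
One optimal decomposition is:
Bags: B1 = {0, 1, 5}  B2 = {1, 3, 5}  B3 = {1, 2, 5}  B4 = {1, 4, 5}
Tree: B1–B2, B2–B3, B3–B4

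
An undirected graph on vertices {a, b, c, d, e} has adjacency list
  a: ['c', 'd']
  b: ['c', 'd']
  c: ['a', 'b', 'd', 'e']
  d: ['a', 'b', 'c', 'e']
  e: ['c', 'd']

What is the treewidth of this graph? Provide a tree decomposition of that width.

Every bag has size at most 3, so the width is 3 − 1 = 2 and tw(G) ≤ 2. For the lower bound, the 3 vertices {c, d, e} are pairwise adjacent, and any tree decomposition puts a clique entirely inside one bag — forcing width ≥ 2. The upper and lower bounds meet at 2, so that is the treewidth.

Treewidth 2.
Bags: B1 = {c, d, e}  B2 = {a, c, d}  B3 = {b, c, d}
Tree: B1–B2, B2–B3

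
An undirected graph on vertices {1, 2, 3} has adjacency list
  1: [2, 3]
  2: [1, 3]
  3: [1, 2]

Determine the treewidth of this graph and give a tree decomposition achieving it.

Treewidth 2.
One optimal decomposition is:
Bags: B1 = {1, 2, 3}
Tree: (single bag)

With just one bag of size 3, the width is 3 − 1 = 2, so tw(G) ≤ 2. On the other hand G contains the 3-clique {1, 2, 3}. A clique must lie in a single bag of any decomposition, so no decomposition can have width below 2. Therefore the treewidth is 2.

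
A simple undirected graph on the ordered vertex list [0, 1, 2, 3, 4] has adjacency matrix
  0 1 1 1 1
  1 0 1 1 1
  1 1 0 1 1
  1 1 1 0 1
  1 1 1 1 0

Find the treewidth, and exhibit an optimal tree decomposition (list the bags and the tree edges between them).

A single bag containing all 5 vertices is trivially a valid decomposition of width 4. For the lower bound, the 5 vertices {0, 1, 2, 3, 4} are pairwise adjacent, and any tree decomposition puts a clique entirely inside one bag — forcing width ≥ 4. Therefore the treewidth is 4.

Treewidth 4.
Bags: B1 = {0, 1, 2, 3, 4}
Tree: (single bag)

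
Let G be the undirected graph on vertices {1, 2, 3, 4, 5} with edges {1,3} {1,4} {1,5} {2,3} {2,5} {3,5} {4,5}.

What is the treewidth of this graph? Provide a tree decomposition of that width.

Treewidth 2.
One such decomposition:
Bags: B1 = {1, 3, 5}  B2 = {2, 3, 5}  B3 = {1, 4, 5}
Tree: B1–B2, B1–B3

Each bag holds 3 vertices, so the decomposition has width 2, which upper-bounds the treewidth. On the other hand G contains the 3-clique {1, 3, 5}. A clique must lie in a single bag of any decomposition, so no decomposition can have width below 2. Combining the bounds, tw(G) = 2.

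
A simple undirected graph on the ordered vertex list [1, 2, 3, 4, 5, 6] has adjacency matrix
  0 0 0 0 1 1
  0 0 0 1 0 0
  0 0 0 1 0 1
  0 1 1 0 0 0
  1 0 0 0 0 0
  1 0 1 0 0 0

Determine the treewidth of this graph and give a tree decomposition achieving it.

Treewidth 1.
One optimal decomposition is:
Bags: B1 = {2, 4}  B2 = {3, 4}  B3 = {3, 6}  B4 = {1, 6}  B5 = {1, 5}
Tree: B1–B2, B2–B3, B3–B4, B4–B5

Each bag holds 2 vertices, so the decomposition has width 1, which upper-bounds the treewidth. Any graph with an edge has treewidth ≥ 1, and G has the edge 2–4. The upper and lower bounds meet at 1, so that is the treewidth.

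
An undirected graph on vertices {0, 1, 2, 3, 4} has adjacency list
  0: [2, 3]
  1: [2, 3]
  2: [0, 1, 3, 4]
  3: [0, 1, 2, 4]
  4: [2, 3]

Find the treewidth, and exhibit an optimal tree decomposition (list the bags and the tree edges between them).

Treewidth 2.
One such decomposition:
Bags: B1 = {2, 3, 4}  B2 = {1, 2, 3}  B3 = {0, 2, 3}
Tree: B1–B2, B1–B3

Every bag has size at most 3, so the width is 3 − 1 = 2 and tw(G) ≤ 2. For the lower bound, the 3 vertices {0, 2, 3} are pairwise adjacent, and any tree decomposition puts a clique entirely inside one bag — forcing width ≥ 2. Therefore the treewidth is 2.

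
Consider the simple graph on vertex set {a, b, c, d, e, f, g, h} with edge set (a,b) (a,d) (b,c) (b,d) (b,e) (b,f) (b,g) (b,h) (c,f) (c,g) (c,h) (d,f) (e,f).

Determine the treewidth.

2

A width-2 tree decomposition is:
Bags: B1 = {b, c, f}  B2 = {b, c, h}  B3 = {b, d, f}  B4 = {b, e, f}  B5 = {b, c, g}  B6 = {a, b, d}
Tree: B1–B2, B1–B3, B1–B4, B2–B5, B3–B6
Every bag has size at most 3, so the width is 3 − 1 = 2 and tw(G) ≤ 2. On the other hand G contains the 3-clique {b, c, g}. A clique must lie in a single bag of any decomposition, so no decomposition can have width below 2. The upper and lower bounds meet at 2, so that is the treewidth.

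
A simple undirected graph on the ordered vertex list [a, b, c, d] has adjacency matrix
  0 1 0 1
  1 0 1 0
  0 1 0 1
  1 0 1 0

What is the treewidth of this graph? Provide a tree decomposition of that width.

Every bag has size at most 3, so the width is 3 − 1 = 2 and tw(G) ≤ 2. Since a–b–c–d–a is a cycle in G, G is not acyclic. Forests are exactly the graphs of treewidth ≤ 1, so tw(G) ≥ 2. The upper and lower bounds meet at 2, so that is the treewidth.

Treewidth 2.
One such decomposition:
Bags: B1 = {a, b, c}  B2 = {a, c, d}
Tree: B1–B2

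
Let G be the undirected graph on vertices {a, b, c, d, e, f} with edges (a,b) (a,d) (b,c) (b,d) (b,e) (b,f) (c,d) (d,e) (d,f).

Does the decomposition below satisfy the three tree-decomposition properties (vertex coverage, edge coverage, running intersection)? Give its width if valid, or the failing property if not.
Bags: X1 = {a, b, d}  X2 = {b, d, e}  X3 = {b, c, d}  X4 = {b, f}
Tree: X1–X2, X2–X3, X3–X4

A tree decomposition must satisfy three properties: every vertex lies in some bag; for every edge, both endpoints lie together in some bag; and for every vertex, the bags containing it form a connected subtree. Here edge (d,f) lies in no bag, so the decomposition is invalid.

No — edge (d,f) lies in no bag.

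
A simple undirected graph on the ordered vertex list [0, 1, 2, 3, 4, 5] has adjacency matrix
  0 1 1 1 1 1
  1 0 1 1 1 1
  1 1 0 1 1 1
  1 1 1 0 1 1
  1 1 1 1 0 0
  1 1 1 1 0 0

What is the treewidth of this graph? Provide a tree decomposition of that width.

The largest bag has 5 vertices, giving width 4; this decomposition certifies tw(G) ≤ 4. For the lower bound, the 5 vertices {0, 1, 2, 3, 4} are pairwise adjacent, and any tree decomposition puts a clique entirely inside one bag — forcing width ≥ 4. Combining the bounds, tw(G) = 4.

Treewidth 4.
Bags: B1 = {0, 1, 2, 3, 5}  B2 = {0, 1, 2, 3, 4}
Tree: B1–B2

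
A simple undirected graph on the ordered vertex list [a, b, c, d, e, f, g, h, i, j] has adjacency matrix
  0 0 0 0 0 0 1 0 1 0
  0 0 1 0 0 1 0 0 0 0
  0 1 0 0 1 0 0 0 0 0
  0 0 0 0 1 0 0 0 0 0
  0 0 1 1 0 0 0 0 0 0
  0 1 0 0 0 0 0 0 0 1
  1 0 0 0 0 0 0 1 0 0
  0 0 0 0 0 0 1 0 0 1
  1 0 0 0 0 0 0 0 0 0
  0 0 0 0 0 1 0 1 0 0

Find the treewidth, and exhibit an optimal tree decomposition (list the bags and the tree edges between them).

Treewidth 1.
One optimal decomposition is:
Bags: B1 = {a, i}  B2 = {a, g}  B3 = {g, h}  B4 = {h, j}  B5 = {f, j}  B6 = {b, f}  B7 = {b, c}  B8 = {c, e}  B9 = {d, e}
Tree: B1–B2, B2–B3, B3–B4, B4–B5, B5–B6, B6–B7, B7–B8, B8–B9

The largest bag has 2 vertices, giving width 1; this decomposition certifies tw(G) ≤ 1. G has an edge, so its treewidth is at least 1. Hence tw(G) = 1 exactly.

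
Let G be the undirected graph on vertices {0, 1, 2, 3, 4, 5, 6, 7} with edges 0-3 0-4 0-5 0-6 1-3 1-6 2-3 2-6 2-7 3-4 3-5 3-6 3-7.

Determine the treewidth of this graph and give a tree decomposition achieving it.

The largest bag has 3 vertices, giving width 2; this decomposition certifies tw(G) ≤ 2. Conversely, {0, 3, 4} is a clique of size 3, and the vertices of any clique must share a bag in every tree decomposition; so some bag has ≥ 3 vertices and tw(G) ≥ 2. Therefore the treewidth is 2.

Treewidth 2.
Bags: B1 = {2, 3, 6}  B2 = {2, 3, 7}  B3 = {0, 3, 6}  B4 = {0, 3, 4}  B5 = {0, 3, 5}  B6 = {1, 3, 6}
Tree: B1–B2, B1–B3, B3–B4, B3–B5, B3–B6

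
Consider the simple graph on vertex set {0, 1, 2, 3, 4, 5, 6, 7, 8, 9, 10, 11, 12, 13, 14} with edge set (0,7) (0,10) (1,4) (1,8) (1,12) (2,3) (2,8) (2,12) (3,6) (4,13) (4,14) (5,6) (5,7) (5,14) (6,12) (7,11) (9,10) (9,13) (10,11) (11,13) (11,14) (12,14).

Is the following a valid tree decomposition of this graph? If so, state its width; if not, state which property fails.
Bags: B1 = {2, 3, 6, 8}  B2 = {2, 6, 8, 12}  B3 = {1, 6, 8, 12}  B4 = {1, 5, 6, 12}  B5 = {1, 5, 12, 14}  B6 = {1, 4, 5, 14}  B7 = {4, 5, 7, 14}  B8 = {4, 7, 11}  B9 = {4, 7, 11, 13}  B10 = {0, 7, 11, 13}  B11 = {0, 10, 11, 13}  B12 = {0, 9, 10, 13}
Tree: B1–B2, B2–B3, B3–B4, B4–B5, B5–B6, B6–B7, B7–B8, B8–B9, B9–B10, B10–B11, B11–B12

No — edge (14,11) lies in no bag.

A tree decomposition must satisfy three properties: every vertex lies in some bag; for every edge, both endpoints lie together in some bag; and for every vertex, the bags containing it form a connected subtree. Here edge (14,11) lies in no bag, so the decomposition is invalid.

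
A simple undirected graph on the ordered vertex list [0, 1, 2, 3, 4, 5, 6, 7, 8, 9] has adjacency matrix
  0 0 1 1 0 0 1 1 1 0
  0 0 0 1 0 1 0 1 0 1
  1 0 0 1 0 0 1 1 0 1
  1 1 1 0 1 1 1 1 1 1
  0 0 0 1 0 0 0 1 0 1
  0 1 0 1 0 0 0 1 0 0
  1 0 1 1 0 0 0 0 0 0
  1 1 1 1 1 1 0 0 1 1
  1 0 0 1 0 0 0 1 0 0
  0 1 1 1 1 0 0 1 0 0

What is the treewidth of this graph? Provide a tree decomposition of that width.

Each bag holds 4 vertices, so the decomposition has width 3, which upper-bounds the treewidth. On the other hand G contains the 4-clique {0, 2, 3, 6}. A clique must lie in a single bag of any decomposition, so no decomposition can have width below 3. Combining the bounds, tw(G) = 3.

Treewidth 3.
One optimal decomposition is:
Bags: B1 = {1, 3, 7, 9}  B2 = {2, 3, 7, 9}  B3 = {0, 2, 3, 7}  B4 = {0, 2, 3, 6}  B5 = {3, 4, 7, 9}  B6 = {1, 3, 5, 7}  B7 = {0, 3, 7, 8}
Tree: B1–B2, B2–B3, B3–B4, B1–B5, B1–B6, B3–B7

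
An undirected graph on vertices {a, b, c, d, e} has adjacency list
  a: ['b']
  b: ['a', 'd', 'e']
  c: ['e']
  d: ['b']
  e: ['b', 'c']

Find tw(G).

1

A width-1 tree decomposition is:
Bags: B1 = {a, b}  B2 = {b, e}  B3 = {c, e}  B4 = {b, d}
Tree: B1–B2, B2–B3, B1–B4
Every bag has size at most 2, so the width is 2 − 1 = 1 and tw(G) ≤ 1. Any graph with an edge has treewidth ≥ 1, and G has the edge a–b. The upper and lower bounds meet at 1, so that is the treewidth.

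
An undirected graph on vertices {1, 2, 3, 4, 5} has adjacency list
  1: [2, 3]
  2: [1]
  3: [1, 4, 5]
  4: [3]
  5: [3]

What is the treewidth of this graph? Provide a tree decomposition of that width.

Treewidth 1.
Bags: B1 = {3, 5}  B2 = {1, 3}  B3 = {1, 2}  B4 = {3, 4}
Tree: B1–B2, B2–B3, B1–B4

The largest bag has 2 vertices, giving width 1; this decomposition certifies tw(G) ≤ 1. Any graph with an edge has treewidth ≥ 1, and G has the edge 5–3. The upper and lower bounds meet at 1, so that is the treewidth.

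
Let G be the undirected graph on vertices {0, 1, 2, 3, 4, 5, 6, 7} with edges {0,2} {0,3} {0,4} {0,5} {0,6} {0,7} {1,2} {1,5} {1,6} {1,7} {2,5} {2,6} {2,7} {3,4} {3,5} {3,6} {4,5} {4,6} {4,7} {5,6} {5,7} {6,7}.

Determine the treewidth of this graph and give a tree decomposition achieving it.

Each bag holds 5 vertices, so the decomposition has width 4, which upper-bounds the treewidth. Conversely, {0, 2, 5, 6, 7} is a clique of size 5, and the vertices of any clique must share a bag in every tree decomposition; so some bag has ≥ 5 vertices and tw(G) ≥ 4. Hence tw(G) = 4 exactly.

Treewidth 4.
One optimal decomposition is:
Bags: B1 = {1, 2, 5, 6, 7}  B2 = {0, 2, 5, 6, 7}  B3 = {0, 4, 5, 6, 7}  B4 = {0, 3, 4, 5, 6}
Tree: B1–B2, B2–B3, B3–B4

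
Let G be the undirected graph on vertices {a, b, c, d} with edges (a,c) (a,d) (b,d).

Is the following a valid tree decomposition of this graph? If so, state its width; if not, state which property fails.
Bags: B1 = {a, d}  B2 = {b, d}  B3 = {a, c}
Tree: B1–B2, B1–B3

Yes; width 1.

Checking the three conditions: (i) the bags cover all of {a, b, c, d}; (ii) for each edge, some bag contains both endpoints; (iii) the bags containing any fixed vertex form a subtree. All hold, so the decomposition is valid with width 2 − 1 = 1.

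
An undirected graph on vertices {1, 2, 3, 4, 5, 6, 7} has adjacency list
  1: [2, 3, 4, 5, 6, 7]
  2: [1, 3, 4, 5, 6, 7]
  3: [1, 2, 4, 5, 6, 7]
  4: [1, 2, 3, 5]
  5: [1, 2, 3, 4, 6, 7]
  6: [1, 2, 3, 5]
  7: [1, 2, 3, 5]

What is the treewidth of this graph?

4

A width-4 tree decomposition is:
Bags: B1 = {1, 2, 3, 4, 5}  B2 = {1, 2, 3, 5, 7}  B3 = {1, 2, 3, 5, 6}
Tree: B1–B2, B2–B3
Each bag holds 5 vertices, so the decomposition has width 4, which upper-bounds the treewidth. Conversely, {1, 2, 3, 4, 5} is a clique of size 5, and the vertices of any clique must share a bag in every tree decomposition; so some bag has ≥ 5 vertices and tw(G) ≥ 4. Therefore the treewidth is 4.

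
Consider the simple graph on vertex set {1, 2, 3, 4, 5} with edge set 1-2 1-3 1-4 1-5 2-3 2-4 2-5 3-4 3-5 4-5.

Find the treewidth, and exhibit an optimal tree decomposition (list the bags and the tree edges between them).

With just one bag of size 5, the width is 5 − 1 = 4, so tw(G) ≤ 4. Conversely, {1, 2, 3, 4, 5} is a clique of size 5, and the vertices of any clique must share a bag in every tree decomposition; so some bag has ≥ 5 vertices and tw(G) ≥ 4. The upper and lower bounds meet at 4, so that is the treewidth.

Treewidth 4.
One optimal decomposition is:
Bags: B1 = {1, 2, 3, 4, 5}
Tree: (single bag)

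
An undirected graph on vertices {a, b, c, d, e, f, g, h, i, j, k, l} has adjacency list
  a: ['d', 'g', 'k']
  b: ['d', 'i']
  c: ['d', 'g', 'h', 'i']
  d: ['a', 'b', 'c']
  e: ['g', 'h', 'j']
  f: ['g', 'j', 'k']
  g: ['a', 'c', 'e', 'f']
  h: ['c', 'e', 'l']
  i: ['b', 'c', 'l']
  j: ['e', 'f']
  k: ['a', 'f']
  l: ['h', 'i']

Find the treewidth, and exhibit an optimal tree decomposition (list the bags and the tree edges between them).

Treewidth 3.
One optimal decomposition is:
Bags: B1 = {b, d, i, l}  B2 = {c, d, i, l}  B3 = {c, d, h, l}  B4 = {a, c, d, h}  B5 = {a, c, g, h}  B6 = {a, e, g, h}  B7 = {a, e, g, k}  B8 = {e, f, g, k}  B9 = {e, f, j, k}
Tree: B1–B2, B2–B3, B3–B4, B4–B5, B5–B6, B6–B7, B7–B8, B8–B9

Each bag holds 4 vertices, so the decomposition has width 3, which upper-bounds the treewidth. For the lower bound: the 4 vertex sets {b,i,l}, {d}, {c}, {a,e,g,h} are disjoint, each induces a connected subgraph, and every pair is joined by at least one edge of G. Contracting each set to a single vertex therefore yields K_{4} as a minor, and since treewidth is minor-monotone, tw(G) ≥ tw(K_{4}) = 3. Therefore the treewidth is 3.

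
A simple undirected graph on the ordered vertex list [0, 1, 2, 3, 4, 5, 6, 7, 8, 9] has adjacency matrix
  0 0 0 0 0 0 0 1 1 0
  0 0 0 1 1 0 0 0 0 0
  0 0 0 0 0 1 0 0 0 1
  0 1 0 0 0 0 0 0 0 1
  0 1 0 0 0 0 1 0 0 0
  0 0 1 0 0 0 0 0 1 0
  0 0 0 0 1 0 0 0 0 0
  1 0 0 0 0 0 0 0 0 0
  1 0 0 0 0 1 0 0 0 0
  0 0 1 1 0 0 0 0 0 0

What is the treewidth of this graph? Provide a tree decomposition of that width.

Each bag holds 2 vertices, so the decomposition has width 1, which upper-bounds the treewidth. Since G has at least one edge (e.g. 6–4), it is not an edgeless graph, so tw(G) ≥ 1. Combining the bounds, tw(G) = 1.

Treewidth 1.
Bags: B1 = {4, 6}  B2 = {1, 4}  B3 = {1, 3}  B4 = {3, 9}  B5 = {2, 9}  B6 = {2, 5}  B7 = {5, 8}  B8 = {0, 8}  B9 = {0, 7}
Tree: B1–B2, B2–B3, B3–B4, B4–B5, B5–B6, B6–B7, B7–B8, B8–B9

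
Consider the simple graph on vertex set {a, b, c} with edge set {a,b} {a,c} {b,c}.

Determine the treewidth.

2

A width-2 tree decomposition is:
Bags: B1 = {a, b, c}
Tree: (single bag)
With just one bag of size 3, the width is 3 − 1 = 2, so tw(G) ≤ 2. On the other hand G contains the 3-clique {a, b, c}. A clique must lie in a single bag of any decomposition, so no decomposition can have width below 2. The upper and lower bounds meet at 2, so that is the treewidth.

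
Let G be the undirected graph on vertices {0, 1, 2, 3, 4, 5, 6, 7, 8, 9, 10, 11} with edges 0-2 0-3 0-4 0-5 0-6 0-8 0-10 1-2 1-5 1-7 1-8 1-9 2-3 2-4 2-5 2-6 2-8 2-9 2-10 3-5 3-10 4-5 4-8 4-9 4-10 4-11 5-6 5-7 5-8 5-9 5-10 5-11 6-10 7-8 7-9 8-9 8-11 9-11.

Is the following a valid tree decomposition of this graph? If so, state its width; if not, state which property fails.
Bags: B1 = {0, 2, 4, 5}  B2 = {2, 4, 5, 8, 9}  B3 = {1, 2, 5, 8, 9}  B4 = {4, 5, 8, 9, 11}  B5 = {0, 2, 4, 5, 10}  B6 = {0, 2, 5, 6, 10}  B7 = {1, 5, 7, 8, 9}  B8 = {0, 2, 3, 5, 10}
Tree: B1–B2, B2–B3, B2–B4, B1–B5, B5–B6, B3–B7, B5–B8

No — edge (8,0) lies in no bag.

A tree decomposition must satisfy three properties: every vertex lies in some bag; for every edge, both endpoints lie together in some bag; and for every vertex, the bags containing it form a connected subtree. Here edge (8,0) lies in no bag, so the decomposition is invalid.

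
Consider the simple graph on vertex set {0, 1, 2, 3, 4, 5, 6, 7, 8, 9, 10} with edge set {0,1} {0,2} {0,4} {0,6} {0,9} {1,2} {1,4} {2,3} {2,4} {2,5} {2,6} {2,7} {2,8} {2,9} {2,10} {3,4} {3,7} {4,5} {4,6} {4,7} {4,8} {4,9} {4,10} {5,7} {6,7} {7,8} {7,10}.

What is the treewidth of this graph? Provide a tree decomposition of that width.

Treewidth 3.
One such decomposition:
Bags: B1 = {2, 4, 6, 7}  B2 = {2, 4, 5, 7}  B3 = {2, 3, 4, 7}  B4 = {2, 4, 7, 8}  B5 = {2, 4, 7, 10}  B6 = {0, 2, 4, 6}  B7 = {0, 1, 2, 4}  B8 = {0, 2, 4, 9}
Tree: B1–B2, B1–B3, B3–B4, B1–B5, B1–B6, B6–B7, B6–B8

The largest bag has 4 vertices, giving width 3; this decomposition certifies tw(G) ≤ 3. On the other hand G contains the 4-clique {0, 1, 2, 4}. A clique must lie in a single bag of any decomposition, so no decomposition can have width below 3. Combining the bounds, tw(G) = 3.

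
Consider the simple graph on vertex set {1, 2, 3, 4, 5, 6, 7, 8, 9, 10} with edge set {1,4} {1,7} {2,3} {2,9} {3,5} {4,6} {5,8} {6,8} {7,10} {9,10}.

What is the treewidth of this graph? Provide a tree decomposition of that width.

Treewidth 2.
Bags: B1 = {2, 3, 9}  B2 = {3, 5, 9}  B3 = {5, 8, 9}  B4 = {6, 8, 9}  B5 = {4, 6, 9}  B6 = {1, 4, 9}  B7 = {1, 7, 9}  B8 = {7, 9, 10}
Tree: B1–B2, B2–B3, B3–B4, B4–B5, B5–B6, B6–B7, B7–B8

Each bag holds 3 vertices, so the decomposition has width 2, which upper-bounds the treewidth. For the lower bound, G contains the cycle 9–2–3–5–8–6–4–1–7–10–9, so G is not a forest; only forests have treewidth ≤ 1, hence tw(G) ≥ 2. Combining the bounds, tw(G) = 2.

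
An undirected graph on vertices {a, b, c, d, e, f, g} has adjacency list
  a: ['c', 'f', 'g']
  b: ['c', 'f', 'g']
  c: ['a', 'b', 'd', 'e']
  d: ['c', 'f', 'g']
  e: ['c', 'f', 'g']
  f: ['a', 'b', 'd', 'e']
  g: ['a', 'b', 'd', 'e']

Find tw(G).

A width-3 tree decomposition is:
Bags: B1 = {a, c, f, g}  B2 = {c, e, f, g}  B3 = {c, d, f, g}  B4 = {b, c, f, g}
Tree: B1–B2, B2–B3, B3–B4
Every bag has size at most 4, so the width is 4 − 1 = 3 and tw(G) ≤ 3. For the lower bound: the 4 vertex sets {a,f}, {e,g}, {c}, {d} are disjoint, each induces a connected subgraph, and every pair is joined by at least one edge of G. Contracting each set to a single vertex therefore yields K_{4} as a minor, and since treewidth is minor-monotone, tw(G) ≥ tw(K_{4}) = 3. Combining the bounds, tw(G) = 3.

3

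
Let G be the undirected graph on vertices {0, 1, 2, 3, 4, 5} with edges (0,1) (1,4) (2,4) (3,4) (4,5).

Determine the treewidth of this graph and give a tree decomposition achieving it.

Each bag holds 2 vertices, so the decomposition has width 1, which upper-bounds the treewidth. Since G has at least one edge (e.g. 1–4), it is not an edgeless graph, so tw(G) ≥ 1. Combining the bounds, tw(G) = 1.

Treewidth 1.
One such decomposition:
Bags: B1 = {1, 4}  B2 = {4, 5}  B3 = {0, 1}  B4 = {3, 4}  B5 = {2, 4}
Tree: B1–B2, B1–B3, B1–B4, B4–B5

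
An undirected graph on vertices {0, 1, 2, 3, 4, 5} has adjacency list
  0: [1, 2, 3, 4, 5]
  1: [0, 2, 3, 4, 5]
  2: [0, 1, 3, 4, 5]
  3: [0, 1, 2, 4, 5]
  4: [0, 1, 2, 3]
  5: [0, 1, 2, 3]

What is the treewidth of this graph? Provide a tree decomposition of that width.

Treewidth 4.
One such decomposition:
Bags: B1 = {0, 1, 2, 3, 4}  B2 = {0, 1, 2, 3, 5}
Tree: B1–B2

Every bag has size at most 5, so the width is 5 − 1 = 4 and tw(G) ≤ 4. For the lower bound, the 5 vertices {0, 1, 2, 3, 4} are pairwise adjacent, and any tree decomposition puts a clique entirely inside one bag — forcing width ≥ 4. Combining the bounds, tw(G) = 4.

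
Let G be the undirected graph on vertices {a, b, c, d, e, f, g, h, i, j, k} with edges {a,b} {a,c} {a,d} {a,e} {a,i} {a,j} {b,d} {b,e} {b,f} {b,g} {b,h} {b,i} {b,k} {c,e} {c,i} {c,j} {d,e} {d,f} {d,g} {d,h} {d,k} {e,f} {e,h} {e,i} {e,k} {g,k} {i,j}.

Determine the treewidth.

3

A width-3 tree decomposition is:
Bags: B1 = {a, b, d, e}  B2 = {a, b, e, i}  B3 = {b, d, e, k}  B4 = {a, c, e, i}  B5 = {b, d, e, f}  B6 = {b, d, e, h}  B7 = {b, d, g, k}  B8 = {a, c, i, j}
Tree: B1–B2, B1–B3, B2–B4, B1–B5, B1–B6, B3–B7, B4–B8
Every bag has size at most 4, so the width is 4 − 1 = 3 and tw(G) ≤ 3. On the other hand G contains the 4-clique {a, c, i, j}. A clique must lie in a single bag of any decomposition, so no decomposition can have width below 3. Combining the bounds, tw(G) = 3.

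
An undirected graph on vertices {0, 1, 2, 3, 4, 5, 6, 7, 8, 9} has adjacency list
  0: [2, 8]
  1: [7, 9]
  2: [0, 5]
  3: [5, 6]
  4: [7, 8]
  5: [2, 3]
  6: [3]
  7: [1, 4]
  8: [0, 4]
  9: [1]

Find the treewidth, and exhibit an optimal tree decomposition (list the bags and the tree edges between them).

Every bag has size at most 2, so the width is 2 − 1 = 1 and tw(G) ≤ 1. Since G has at least one edge (e.g. 9–1), it is not an edgeless graph, so tw(G) ≥ 1. Therefore the treewidth is 1.

Treewidth 1.
Bags: B1 = {1, 9}  B2 = {1, 7}  B3 = {4, 7}  B4 = {4, 8}  B5 = {0, 8}  B6 = {0, 2}  B7 = {2, 5}  B8 = {3, 5}  B9 = {3, 6}
Tree: B1–B2, B2–B3, B3–B4, B4–B5, B5–B6, B6–B7, B7–B8, B8–B9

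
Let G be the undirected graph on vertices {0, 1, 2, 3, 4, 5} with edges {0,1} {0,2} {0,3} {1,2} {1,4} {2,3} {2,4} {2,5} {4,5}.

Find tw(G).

A width-2 tree decomposition is:
Bags: B1 = {1, 2, 4}  B2 = {0, 1, 2}  B3 = {0, 2, 3}  B4 = {2, 4, 5}
Tree: B1–B2, B2–B3, B1–B4
Every bag has size at most 3, so the width is 3 − 1 = 2 and tw(G) ≤ 2. For the lower bound, the 3 vertices {0, 1, 2} are pairwise adjacent, and any tree decomposition puts a clique entirely inside one bag — forcing width ≥ 2. Combining the bounds, tw(G) = 2.

2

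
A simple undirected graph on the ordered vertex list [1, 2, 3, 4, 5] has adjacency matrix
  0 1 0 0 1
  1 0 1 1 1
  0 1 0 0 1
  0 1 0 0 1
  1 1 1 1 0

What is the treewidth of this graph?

2

A width-2 tree decomposition is:
Bags: B1 = {1, 2, 5}  B2 = {2, 4, 5}  B3 = {2, 3, 5}
Tree: B1–B2, B2–B3
The largest bag has 3 vertices, giving width 2; this decomposition certifies tw(G) ≤ 2. On the other hand G contains the 3-clique {1, 2, 5}. A clique must lie in a single bag of any decomposition, so no decomposition can have width below 2. Combining the bounds, tw(G) = 2.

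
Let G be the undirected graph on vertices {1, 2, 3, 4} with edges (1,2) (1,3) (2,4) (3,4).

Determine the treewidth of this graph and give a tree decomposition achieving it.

Treewidth 2.
One optimal decomposition is:
Bags: B1 = {2, 3, 4}  B2 = {1, 2, 3}
Tree: B1–B2

Each bag holds 3 vertices, so the decomposition has width 2, which upper-bounds the treewidth. The edges 3–4–2–1–3 form a cycle, so G is not a tree and its treewidth is at least 2. Hence tw(G) = 2 exactly.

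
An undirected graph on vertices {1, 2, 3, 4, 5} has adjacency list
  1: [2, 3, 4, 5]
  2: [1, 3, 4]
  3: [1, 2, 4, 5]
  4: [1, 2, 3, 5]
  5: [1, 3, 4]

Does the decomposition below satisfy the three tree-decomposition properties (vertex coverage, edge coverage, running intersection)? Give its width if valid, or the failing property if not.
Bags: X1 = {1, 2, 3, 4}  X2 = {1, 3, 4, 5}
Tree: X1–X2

Every vertex of G appears in some bag (union = {1, 2, 3, 4, 5}); every edge is covered by a bag; and for each vertex v the set of bags containing v is connected in the bag tree. The decomposition is therefore valid. The largest bag has 4 vertices, so the width is 3.

Yes; width 3.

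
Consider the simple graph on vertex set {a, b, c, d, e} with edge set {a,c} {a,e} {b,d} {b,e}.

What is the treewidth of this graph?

A width-1 tree decomposition is:
Bags: B1 = {b, e}  B2 = {a, e}  B3 = {a, c}  B4 = {b, d}
Tree: B1–B2, B2–B3, B1–B4
Each bag holds 2 vertices, so the decomposition has width 1, which upper-bounds the treewidth. Any graph with an edge has treewidth ≥ 1, and G has the edge b–e. Therefore the treewidth is 1.

1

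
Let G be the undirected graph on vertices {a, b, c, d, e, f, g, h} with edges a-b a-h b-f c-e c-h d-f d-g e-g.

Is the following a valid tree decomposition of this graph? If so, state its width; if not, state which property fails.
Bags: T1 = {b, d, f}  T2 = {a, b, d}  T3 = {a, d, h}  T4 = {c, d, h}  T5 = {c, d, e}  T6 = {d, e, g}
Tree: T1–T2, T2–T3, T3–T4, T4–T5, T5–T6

Yes; width 2.

Every vertex of G appears in some bag (union = {a, b, c, d, e, f, g, h}); every edge is covered by a bag; and for each vertex v the set of bags containing v is connected in the bag tree. The decomposition is therefore valid. The largest bag has 3 vertices, so the width is 2.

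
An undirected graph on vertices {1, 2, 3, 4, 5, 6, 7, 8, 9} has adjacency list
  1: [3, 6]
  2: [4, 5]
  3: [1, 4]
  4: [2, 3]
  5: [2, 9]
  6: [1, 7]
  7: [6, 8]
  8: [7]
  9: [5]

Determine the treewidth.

1

A width-1 tree decomposition is:
Bags: B1 = {5, 9}  B2 = {2, 5}  B3 = {2, 4}  B4 = {3, 4}  B5 = {1, 3}  B6 = {1, 6}  B7 = {6, 7}  B8 = {7, 8}
Tree: B1–B2, B2–B3, B3–B4, B4–B5, B5–B6, B6–B7, B7–B8
Every bag has size at most 2, so the width is 2 − 1 = 1 and tw(G) ≤ 1. Since G has at least one edge (e.g. 9–5), it is not an edgeless graph, so tw(G) ≥ 1. The upper and lower bounds meet at 1, so that is the treewidth.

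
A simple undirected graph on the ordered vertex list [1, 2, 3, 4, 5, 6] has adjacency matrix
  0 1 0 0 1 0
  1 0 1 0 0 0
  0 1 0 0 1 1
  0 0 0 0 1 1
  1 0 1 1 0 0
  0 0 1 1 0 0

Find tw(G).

2

A width-2 tree decomposition is:
Bags: B1 = {1, 2, 3}  B2 = {1, 3, 5}  B3 = {3, 5, 6}  B4 = {4, 5, 6}
Tree: B1–B2, B2–B3, B3–B4
Each bag holds 3 vertices, so the decomposition has width 2, which upper-bounds the treewidth. The edges 2–1–5–3–2 form a cycle, so G is not a tree and its treewidth is at least 2. Hence tw(G) = 2 exactly.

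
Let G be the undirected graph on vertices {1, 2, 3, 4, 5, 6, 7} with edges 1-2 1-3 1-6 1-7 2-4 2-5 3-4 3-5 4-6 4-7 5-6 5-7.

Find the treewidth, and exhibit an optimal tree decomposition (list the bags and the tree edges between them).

The largest bag has 4 vertices, giving width 3; this decomposition certifies tw(G) ≤ 3. For the lower bound: the 4 vertex sets {2,5}, {4,7}, {1}, {6} are disjoint, each induces a connected subgraph, and every pair is joined by at least one edge of G. Contracting each set to a single vertex therefore yields K_{4} as a minor, and since treewidth is minor-monotone, tw(G) ≥ tw(K_{4}) = 3. The upper and lower bounds meet at 3, so that is the treewidth.

Treewidth 3.
One such decomposition:
Bags: B1 = {1, 2, 4, 5}  B2 = {1, 4, 5, 7}  B3 = {1, 4, 5, 6}  B4 = {1, 3, 4, 5}
Tree: B1–B2, B2–B3, B3–B4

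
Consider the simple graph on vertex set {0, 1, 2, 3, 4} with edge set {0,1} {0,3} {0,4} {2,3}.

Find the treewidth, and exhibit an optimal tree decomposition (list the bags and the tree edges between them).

The largest bag has 2 vertices, giving width 1; this decomposition certifies tw(G) ≤ 1. Any graph with an edge has treewidth ≥ 1, and G has the edge 0–4. The upper and lower bounds meet at 1, so that is the treewidth.

Treewidth 1.
One optimal decomposition is:
Bags: B1 = {0, 4}  B2 = {0, 1}  B3 = {0, 3}  B4 = {2, 3}
Tree: B1–B2, B2–B3, B3–B4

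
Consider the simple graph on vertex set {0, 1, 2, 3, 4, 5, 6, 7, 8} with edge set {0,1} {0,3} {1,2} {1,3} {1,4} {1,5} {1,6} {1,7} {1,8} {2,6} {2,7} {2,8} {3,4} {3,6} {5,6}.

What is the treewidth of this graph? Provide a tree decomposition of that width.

The largest bag has 3 vertices, giving width 2; this decomposition certifies tw(G) ≤ 2. On the other hand G contains the 3-clique {0, 1, 3}. A clique must lie in a single bag of any decomposition, so no decomposition can have width below 2. The upper and lower bounds meet at 2, so that is the treewidth.

Treewidth 2.
One optimal decomposition is:
Bags: B1 = {1, 3, 6}  B2 = {0, 1, 3}  B3 = {1, 2, 6}  B4 = {1, 5, 6}  B5 = {1, 3, 4}  B6 = {1, 2, 7}  B7 = {1, 2, 8}
Tree: B1–B2, B1–B3, B3–B4, B2–B5, B3–B6, B3–B7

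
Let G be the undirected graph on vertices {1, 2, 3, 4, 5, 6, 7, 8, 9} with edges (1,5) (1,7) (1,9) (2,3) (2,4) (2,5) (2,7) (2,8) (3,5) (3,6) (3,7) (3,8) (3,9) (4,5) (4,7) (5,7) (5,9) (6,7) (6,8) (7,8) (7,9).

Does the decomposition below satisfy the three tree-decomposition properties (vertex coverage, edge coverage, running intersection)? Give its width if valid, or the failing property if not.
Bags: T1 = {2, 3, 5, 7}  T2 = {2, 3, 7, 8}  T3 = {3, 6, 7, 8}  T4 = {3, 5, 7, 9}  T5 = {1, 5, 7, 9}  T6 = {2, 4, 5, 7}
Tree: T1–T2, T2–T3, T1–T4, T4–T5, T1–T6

Yes; width 3.

Every vertex of G appears in some bag (union = {1, 2, 3, 4, 5, 6, 7, 8, 9}); every edge is covered by a bag; and for each vertex v the set of bags containing v is connected in the bag tree. The decomposition is therefore valid. The largest bag has 4 vertices, so the width is 3.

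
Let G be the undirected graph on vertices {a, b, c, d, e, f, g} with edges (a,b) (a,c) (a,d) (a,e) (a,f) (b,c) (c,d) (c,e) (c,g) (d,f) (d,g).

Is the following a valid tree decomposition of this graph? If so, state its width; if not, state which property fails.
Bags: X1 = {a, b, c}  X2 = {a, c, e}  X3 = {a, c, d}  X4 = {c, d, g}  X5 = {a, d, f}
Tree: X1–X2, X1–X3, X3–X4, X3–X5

Checking the three conditions: (i) the bags cover all of {a, b, c, d, e, f, g}; (ii) for each edge, some bag contains both endpoints; (iii) the bags containing any fixed vertex form a subtree. All hold, so the decomposition is valid with width 3 − 1 = 2.

Yes; width 2.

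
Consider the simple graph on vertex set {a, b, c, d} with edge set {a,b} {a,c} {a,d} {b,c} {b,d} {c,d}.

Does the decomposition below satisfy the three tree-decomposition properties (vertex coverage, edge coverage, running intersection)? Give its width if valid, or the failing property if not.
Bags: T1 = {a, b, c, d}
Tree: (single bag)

Checking the three conditions: (i) the bags cover all of {a, b, c, d}; (ii) for each edge, some bag contains both endpoints; (iii) the bags containing any fixed vertex form a subtree. All hold, so the decomposition is valid with width 4 − 1 = 3.

Yes; width 3.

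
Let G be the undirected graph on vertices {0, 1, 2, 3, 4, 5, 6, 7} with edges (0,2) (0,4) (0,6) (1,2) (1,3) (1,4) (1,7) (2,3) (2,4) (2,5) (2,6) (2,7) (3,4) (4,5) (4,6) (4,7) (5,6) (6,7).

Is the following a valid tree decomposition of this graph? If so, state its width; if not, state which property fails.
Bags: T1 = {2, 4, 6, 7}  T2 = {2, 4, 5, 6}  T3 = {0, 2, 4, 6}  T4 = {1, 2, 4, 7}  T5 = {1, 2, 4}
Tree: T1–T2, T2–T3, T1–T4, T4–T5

No — vertex 3 appears in no bag.

A tree decomposition must satisfy three properties: every vertex lies in some bag; for every edge, both endpoints lie together in some bag; and for every vertex, the bags containing it form a connected subtree. Here vertex 3 appears in no bag, so the decomposition is invalid.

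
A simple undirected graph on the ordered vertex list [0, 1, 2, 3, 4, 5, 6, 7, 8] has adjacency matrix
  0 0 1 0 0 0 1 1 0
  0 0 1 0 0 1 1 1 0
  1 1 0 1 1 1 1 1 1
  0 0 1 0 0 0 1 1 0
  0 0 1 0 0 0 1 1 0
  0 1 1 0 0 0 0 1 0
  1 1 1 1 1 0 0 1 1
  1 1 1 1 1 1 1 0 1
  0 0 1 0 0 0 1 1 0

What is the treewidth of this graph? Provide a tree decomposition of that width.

Treewidth 3.
Bags: B1 = {0, 2, 6, 7}  B2 = {1, 2, 6, 7}  B3 = {2, 6, 7, 8}  B4 = {1, 2, 5, 7}  B5 = {2, 4, 6, 7}  B6 = {2, 3, 6, 7}
Tree: B1–B2, B1–B3, B2–B4, B3–B5, B1–B6

Each bag holds 4 vertices, so the decomposition has width 3, which upper-bounds the treewidth. On the other hand G contains the 4-clique {1, 2, 5, 7}. A clique must lie in a single bag of any decomposition, so no decomposition can have width below 3. Combining the bounds, tw(G) = 3.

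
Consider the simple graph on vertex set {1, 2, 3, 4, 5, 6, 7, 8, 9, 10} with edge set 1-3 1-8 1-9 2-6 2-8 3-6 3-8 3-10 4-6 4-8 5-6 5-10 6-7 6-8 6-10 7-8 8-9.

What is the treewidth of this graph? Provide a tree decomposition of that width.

Treewidth 2.
One optimal decomposition is:
Bags: B1 = {3, 6, 8}  B2 = {3, 6, 10}  B3 = {6, 7, 8}  B4 = {2, 6, 8}  B5 = {5, 6, 10}  B6 = {1, 3, 8}  B7 = {4, 6, 8}  B8 = {1, 8, 9}
Tree: B1–B2, B1–B3, B1–B4, B2–B5, B1–B6, B3–B7, B6–B8

Each bag holds 3 vertices, so the decomposition has width 2, which upper-bounds the treewidth. Conversely, {1, 8, 9} is a clique of size 3, and the vertices of any clique must share a bag in every tree decomposition; so some bag has ≥ 3 vertices and tw(G) ≥ 2. Combining the bounds, tw(G) = 2.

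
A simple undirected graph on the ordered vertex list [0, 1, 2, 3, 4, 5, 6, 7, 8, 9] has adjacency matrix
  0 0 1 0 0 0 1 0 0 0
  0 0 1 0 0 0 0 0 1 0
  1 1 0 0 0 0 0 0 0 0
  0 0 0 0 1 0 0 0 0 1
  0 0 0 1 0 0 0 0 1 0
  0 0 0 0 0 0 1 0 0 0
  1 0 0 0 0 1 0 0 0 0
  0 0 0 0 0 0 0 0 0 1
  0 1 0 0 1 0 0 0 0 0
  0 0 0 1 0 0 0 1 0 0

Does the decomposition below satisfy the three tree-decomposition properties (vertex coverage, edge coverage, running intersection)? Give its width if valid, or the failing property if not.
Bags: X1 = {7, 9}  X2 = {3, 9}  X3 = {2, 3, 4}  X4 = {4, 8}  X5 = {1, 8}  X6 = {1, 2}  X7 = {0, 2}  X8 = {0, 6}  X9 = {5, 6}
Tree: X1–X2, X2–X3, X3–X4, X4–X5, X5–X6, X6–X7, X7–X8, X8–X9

No — bags containing vertex 2 are not connected in the tree.

A tree decomposition must satisfy three properties: every vertex lies in some bag; for every edge, both endpoints lie together in some bag; and for every vertex, the bags containing it form a connected subtree. Here bags containing vertex 2 are not connected in the tree, so the decomposition is invalid.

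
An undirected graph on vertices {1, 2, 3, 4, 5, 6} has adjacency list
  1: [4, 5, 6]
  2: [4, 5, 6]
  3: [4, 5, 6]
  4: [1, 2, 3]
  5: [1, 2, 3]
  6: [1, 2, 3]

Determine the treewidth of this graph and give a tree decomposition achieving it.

Treewidth 3.
One such decomposition:
Bags: B1 = {3, 4, 5, 6}  B2 = {2, 4, 5, 6}  B3 = {1, 4, 5, 6}
Tree: B1–B2, B2–B3

Every bag has size at most 4, so the width is 4 − 1 = 3 and tw(G) ≤ 3. For the lower bound: the 4 vertex sets {3,6}, {2,5}, {4}, {1} are disjoint, each induces a connected subgraph, and every pair is joined by at least one edge of G. Contracting each set to a single vertex therefore yields K_{4} as a minor, and since treewidth is minor-monotone, tw(G) ≥ tw(K_{4}) = 3. Hence tw(G) = 3 exactly.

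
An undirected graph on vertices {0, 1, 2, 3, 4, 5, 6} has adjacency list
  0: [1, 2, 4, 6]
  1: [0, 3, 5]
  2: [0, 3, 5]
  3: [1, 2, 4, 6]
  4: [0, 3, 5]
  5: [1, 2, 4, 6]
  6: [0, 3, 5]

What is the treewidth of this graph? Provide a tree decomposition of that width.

Every bag has size at most 4, so the width is 4 − 1 = 3 and tw(G) ≤ 3. For the lower bound: the 4 vertex sets {1,5}, {3,6}, {0}, {4} are disjoint, each induces a connected subgraph, and every pair is joined by at least one edge of G. Contracting each set to a single vertex therefore yields K_{4} as a minor, and since treewidth is minor-monotone, tw(G) ≥ tw(K_{4}) = 3. Combining the bounds, tw(G) = 3.

Treewidth 3.
One such decomposition:
Bags: B1 = {0, 1, 3, 5}  B2 = {0, 3, 5, 6}  B3 = {0, 3, 4, 5}  B4 = {0, 2, 3, 5}
Tree: B1–B2, B2–B3, B3–B4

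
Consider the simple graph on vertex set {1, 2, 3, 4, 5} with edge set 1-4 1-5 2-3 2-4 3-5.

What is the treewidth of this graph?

2

A width-2 tree decomposition is:
Bags: B1 = {1, 2, 4}  B2 = {1, 2, 5}  B3 = {2, 3, 5}
Tree: B1–B2, B2–B3
Every bag has size at most 3, so the width is 3 − 1 = 2 and tw(G) ≤ 2. Since 2–4–1–5–3–2 is a cycle in G, G is not acyclic. Forests are exactly the graphs of treewidth ≤ 1, so tw(G) ≥ 2. Combining the bounds, tw(G) = 2.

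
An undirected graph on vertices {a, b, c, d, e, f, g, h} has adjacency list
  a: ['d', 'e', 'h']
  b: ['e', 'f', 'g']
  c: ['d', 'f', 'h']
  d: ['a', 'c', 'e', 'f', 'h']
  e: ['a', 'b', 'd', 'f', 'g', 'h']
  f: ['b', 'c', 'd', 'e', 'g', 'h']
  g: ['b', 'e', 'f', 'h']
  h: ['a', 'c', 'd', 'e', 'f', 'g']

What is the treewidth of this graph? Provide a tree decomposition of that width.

Treewidth 3.
One such decomposition:
Bags: B1 = {d, e, f, h}  B2 = {e, f, g, h}  B3 = {c, d, f, h}  B4 = {a, d, e, h}  B5 = {b, e, f, g}
Tree: B1–B2, B1–B3, B1–B4, B2–B5

Every bag has size at most 4, so the width is 4 − 1 = 3 and tw(G) ≤ 3. For the lower bound, the 4 vertices {a, d, e, h} are pairwise adjacent, and any tree decomposition puts a clique entirely inside one bag — forcing width ≥ 3. Hence tw(G) = 3 exactly.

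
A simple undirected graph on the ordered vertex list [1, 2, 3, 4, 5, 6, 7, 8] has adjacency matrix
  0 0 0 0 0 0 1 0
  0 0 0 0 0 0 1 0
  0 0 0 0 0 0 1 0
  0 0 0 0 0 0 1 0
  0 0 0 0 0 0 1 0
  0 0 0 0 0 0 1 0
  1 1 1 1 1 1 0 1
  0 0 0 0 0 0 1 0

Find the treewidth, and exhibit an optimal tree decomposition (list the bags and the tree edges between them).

Each bag holds 2 vertices, so the decomposition has width 1, which upper-bounds the treewidth. Any graph with an edge has treewidth ≥ 1, and G has the edge 3–7. Combining the bounds, tw(G) = 1.

Treewidth 1.
Bags: B1 = {3, 7}  B2 = {2, 7}  B3 = {1, 7}  B4 = {7, 8}  B5 = {5, 7}  B6 = {6, 7}  B7 = {4, 7}
Tree: B1–B2, B2–B3, B1–B4, B3–B5, B2–B6, B1–B7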